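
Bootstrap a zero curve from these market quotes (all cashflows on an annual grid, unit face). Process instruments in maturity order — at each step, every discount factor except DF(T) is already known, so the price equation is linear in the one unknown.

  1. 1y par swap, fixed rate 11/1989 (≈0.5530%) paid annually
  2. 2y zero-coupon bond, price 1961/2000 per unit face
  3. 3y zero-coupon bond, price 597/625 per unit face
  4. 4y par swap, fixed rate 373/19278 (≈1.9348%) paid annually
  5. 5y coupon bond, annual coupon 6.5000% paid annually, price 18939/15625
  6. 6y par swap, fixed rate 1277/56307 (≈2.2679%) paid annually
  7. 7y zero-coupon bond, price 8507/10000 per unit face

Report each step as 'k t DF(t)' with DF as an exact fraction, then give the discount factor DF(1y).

step 1 [1y] swap r/1=11/1989: DF=(1 − 11/1989·(0))/(1+11/1989) = 1989/2000 ≈ 0.994500
step 2 [2y] zero: DF = P = 1961/2000 ≈ 0.980500
step 3 [3y] zero: DF = P = 597/625 ≈ 0.955200
step 4 [4y] swap r/1=373/19278: DF=(1 − 373/19278·(0.994500+0.980500+0.955200))/(1+373/19278) = 4627/5000 ≈ 0.925400
step 5 [5y] bond c/1=13/200: DF=(18939/15625 − 13/200·(0.994500+0.980500+0.955200+0.925400))/(1+13/200) = 2257/2500 ≈ 0.902800
step 6 [6y] swap r/1=1277/56307: DF=(1 − 1277/56307·(0.994500+0.980500+0.955200+0.925400+0.902800))/(1+1277/56307) = 8723/10000 ≈ 0.872300
step 7 [7y] zero: DF = P = 8507/10000 ≈ 0.850700

1 1 1989/2000
2 2 1961/2000
3 3 597/625
4 4 4627/5000
5 5 2257/2500
6 6 8723/10000
7 7 8507/10000
DF(1y) = 1989/2000 ≈ 0.994500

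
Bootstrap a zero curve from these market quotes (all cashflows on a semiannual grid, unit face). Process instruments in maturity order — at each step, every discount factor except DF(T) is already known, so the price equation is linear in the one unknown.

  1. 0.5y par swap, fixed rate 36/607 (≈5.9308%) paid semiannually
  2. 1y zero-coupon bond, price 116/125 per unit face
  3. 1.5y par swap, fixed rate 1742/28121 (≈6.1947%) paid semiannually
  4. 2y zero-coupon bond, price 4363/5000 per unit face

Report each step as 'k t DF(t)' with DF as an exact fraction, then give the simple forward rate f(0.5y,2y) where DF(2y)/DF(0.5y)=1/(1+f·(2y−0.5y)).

step 1 [0.5y] swap r/2=18/607: DF=(1 − 18/607·(0))/(1+18/607) = 607/625 ≈ 0.971200
step 2 [1y] zero: DF = P = 116/125 ≈ 0.928000
step 3 [1.5y] swap r/2=871/28121: DF=(1 − 871/28121·(0.971200+0.928000))/(1+871/28121) = 9129/10000 ≈ 0.912900
step 4 [2y] zero: DF = P = 4363/5000 ≈ 0.872600

1 1/2 607/625
2 1 116/125
3 3/2 9129/10000
4 2 4363/5000
f(0.5y,2y) = ((607/625)/(4363/5000) − 1)/(3/2) = 986/13089 ≈ 7.5330%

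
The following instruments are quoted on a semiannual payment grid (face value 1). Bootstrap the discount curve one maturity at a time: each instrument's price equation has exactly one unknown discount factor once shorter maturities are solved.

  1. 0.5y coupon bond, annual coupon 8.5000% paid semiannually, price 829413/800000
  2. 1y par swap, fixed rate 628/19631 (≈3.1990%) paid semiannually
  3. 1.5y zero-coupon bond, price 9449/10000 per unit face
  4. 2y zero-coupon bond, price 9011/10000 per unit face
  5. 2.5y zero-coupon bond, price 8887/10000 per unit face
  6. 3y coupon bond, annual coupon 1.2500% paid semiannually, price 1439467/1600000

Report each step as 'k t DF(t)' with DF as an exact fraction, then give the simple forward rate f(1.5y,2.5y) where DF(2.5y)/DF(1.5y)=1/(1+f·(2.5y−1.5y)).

step 1 [0.5y] bond c/2=17/400: DF=(829413/800000 − 17/400·(0))/(1+17/400) = 1989/2000 ≈ 0.994500
step 2 [1y] swap r/2=314/19631: DF=(1 − 314/19631·(0.994500))/(1+314/19631) = 4843/5000 ≈ 0.968600
step 3 [1.5y] zero: DF = P = 9449/10000 ≈ 0.944900
step 4 [2y] zero: DF = P = 9011/10000 ≈ 0.901100
step 5 [2.5y] zero: DF = P = 8887/10000 ≈ 0.888700
step 6 [3y] bond c/2=1/160: DF=(1439467/1600000 − 1/160·(0.994500+0.968600+0.944900+0.901100+0.888700))/(1+1/160) = 8649/10000 ≈ 0.864900

1 1/2 1989/2000
2 1 4843/5000
3 3/2 9449/10000
4 2 9011/10000
5 5/2 8887/10000
6 3 8649/10000
f(1.5y,2.5y) = ((9449/10000)/(8887/10000) − 1)/(1) = 562/8887 ≈ 6.3238%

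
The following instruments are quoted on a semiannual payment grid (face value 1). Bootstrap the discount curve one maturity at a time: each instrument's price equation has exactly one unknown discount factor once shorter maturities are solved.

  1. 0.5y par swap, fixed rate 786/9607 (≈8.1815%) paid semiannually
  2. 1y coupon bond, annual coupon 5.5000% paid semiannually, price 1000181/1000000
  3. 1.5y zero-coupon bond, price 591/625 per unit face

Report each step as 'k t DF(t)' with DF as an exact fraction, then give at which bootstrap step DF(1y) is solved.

1 1/2 9607/10000
2 1 9477/10000
3 3/2 591/625
DF(1y) is solved at step 2

step 1 [0.5y] swap r/2=393/9607: DF=(1 − 393/9607·(0))/(1+393/9607) = 9607/10000 ≈ 0.960700
step 2 [1y] bond c/2=11/400: DF=(1000181/1000000 − 11/400·(0.960700))/(1+11/400) = 9477/10000 ≈ 0.947700
step 3 [1.5y] zero: DF = P = 591/625 ≈ 0.945600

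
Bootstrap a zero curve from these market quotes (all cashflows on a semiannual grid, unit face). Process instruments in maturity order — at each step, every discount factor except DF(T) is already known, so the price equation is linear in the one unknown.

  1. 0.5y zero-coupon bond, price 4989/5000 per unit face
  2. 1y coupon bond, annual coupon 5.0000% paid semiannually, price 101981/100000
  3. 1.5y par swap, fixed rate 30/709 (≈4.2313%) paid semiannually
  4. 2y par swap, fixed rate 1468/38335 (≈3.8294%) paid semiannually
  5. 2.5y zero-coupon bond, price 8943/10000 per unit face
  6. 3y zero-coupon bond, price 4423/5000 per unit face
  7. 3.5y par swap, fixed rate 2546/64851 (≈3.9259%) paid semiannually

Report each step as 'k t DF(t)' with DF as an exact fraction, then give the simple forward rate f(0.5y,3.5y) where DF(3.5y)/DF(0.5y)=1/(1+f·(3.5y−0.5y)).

1 1/2 4989/5000
2 1 4853/5000
3 3/2 1877/2000
4 2 4633/5000
5 5/2 8943/10000
6 3 4423/5000
7 7/2 8727/10000
f(0.5y,3.5y) = ((4989/5000)/(8727/10000) − 1)/(3) = 139/2909 ≈ 4.7783%

step 1 [0.5y] zero: DF = P = 4989/5000 ≈ 0.997800
step 2 [1y] bond c/2=1/40: DF=(101981/100000 − 1/40·(0.997800))/(1+1/40) = 4853/5000 ≈ 0.970600
step 3 [1.5y] swap r/2=15/709: DF=(1 − 15/709·(0.997800+0.970600))/(1+15/709) = 1877/2000 ≈ 0.938500
step 4 [2y] swap r/2=734/38335: DF=(1 − 734/38335·(0.997800+0.970600+0.938500))/(1+734/38335) = 4633/5000 ≈ 0.926600
step 5 [2.5y] zero: DF = P = 8943/10000 ≈ 0.894300
step 6 [3y] zero: DF = P = 4423/5000 ≈ 0.884600
step 7 [3.5y] swap r/2=1273/64851: DF=(1 − 1273/64851·(0.997800+0.970600+0.938500+0.926600+0.894300+0.884600))/(1+1273/64851) = 8727/10000 ≈ 0.872700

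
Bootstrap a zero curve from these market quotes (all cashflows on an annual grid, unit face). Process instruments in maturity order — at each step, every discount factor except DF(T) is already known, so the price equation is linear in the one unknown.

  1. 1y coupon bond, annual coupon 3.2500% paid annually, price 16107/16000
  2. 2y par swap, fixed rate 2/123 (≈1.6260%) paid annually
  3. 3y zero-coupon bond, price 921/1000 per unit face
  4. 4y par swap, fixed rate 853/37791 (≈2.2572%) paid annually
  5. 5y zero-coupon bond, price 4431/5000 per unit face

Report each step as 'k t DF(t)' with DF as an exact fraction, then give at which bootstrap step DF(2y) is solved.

step 1 [1y] bond c/1=13/400: DF=(16107/16000 − 13/400·(0))/(1+13/400) = 39/40 ≈ 0.975000
step 2 [2y] swap r/1=2/123: DF=(1 − 2/123·(0.975000))/(1+2/123) = 2421/2500 ≈ 0.968400
step 3 [3y] zero: DF = P = 921/1000 ≈ 0.921000
step 4 [4y] swap r/1=853/37791: DF=(1 − 853/37791·(0.975000+0.968400+0.921000))/(1+853/37791) = 9147/10000 ≈ 0.914700
step 5 [5y] zero: DF = P = 4431/5000 ≈ 0.886200

1 1 39/40
2 2 2421/2500
3 3 921/1000
4 4 9147/10000
5 5 4431/5000
DF(2y) is solved at step 2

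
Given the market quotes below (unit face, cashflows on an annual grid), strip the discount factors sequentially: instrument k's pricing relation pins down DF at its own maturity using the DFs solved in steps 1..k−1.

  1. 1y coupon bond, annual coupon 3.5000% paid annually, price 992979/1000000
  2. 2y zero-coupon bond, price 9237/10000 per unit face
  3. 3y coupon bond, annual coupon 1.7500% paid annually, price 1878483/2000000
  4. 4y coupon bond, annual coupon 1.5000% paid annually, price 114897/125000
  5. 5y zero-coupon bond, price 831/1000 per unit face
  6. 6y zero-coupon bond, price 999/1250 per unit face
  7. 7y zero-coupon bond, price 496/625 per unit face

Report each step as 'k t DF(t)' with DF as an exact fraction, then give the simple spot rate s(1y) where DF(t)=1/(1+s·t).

step 1 [1y] bond c/1=7/200: DF=(992979/1000000 − 7/200·(0))/(1+7/200) = 4797/5000 ≈ 0.959400
step 2 [2y] zero: DF = P = 9237/10000 ≈ 0.923700
step 3 [3y] bond c/1=7/400: DF=(1878483/2000000 − 7/400·(0.959400+0.923700))/(1+7/400) = 8907/10000 ≈ 0.890700
step 4 [4y] bond c/1=3/200: DF=(114897/125000 − 3/200·(0.959400+0.923700+0.890700))/(1+3/200) = 4323/5000 ≈ 0.864600
step 5 [5y] zero: DF = P = 831/1000 ≈ 0.831000
step 6 [6y] zero: DF = P = 999/1250 ≈ 0.799200
step 7 [7y] zero: DF = P = 496/625 ≈ 0.793600

1 1 4797/5000
2 2 9237/10000
3 3 8907/10000
4 4 4323/5000
5 5 831/1000
6 6 999/1250
7 7 496/625
s(1y) = (1/(4797/5000) − 1)/(1) = 203/4797 ≈ 4.2318%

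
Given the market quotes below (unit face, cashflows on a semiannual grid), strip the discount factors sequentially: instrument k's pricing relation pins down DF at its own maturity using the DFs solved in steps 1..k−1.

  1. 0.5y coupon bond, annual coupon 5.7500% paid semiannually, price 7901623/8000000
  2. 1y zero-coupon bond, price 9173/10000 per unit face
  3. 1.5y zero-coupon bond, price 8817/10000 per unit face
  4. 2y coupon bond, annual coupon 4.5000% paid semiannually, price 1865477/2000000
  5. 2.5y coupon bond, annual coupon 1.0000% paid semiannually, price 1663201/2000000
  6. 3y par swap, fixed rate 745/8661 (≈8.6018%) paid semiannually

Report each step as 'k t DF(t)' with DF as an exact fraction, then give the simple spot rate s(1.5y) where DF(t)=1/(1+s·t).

1 1/2 9601/10000
2 1 9173/10000
3 3/2 8817/10000
4 2 1703/2000
5 5/2 1619/2000
6 3 1553/2000
s(1.5y) = (1/(8817/10000) − 1)/(3/2) = 2366/26451 ≈ 8.9448%

step 1 [0.5y] bond c/2=23/800: DF=(7901623/8000000 − 23/800·(0))/(1+23/800) = 9601/10000 ≈ 0.960100
step 2 [1y] zero: DF = P = 9173/10000 ≈ 0.917300
step 3 [1.5y] zero: DF = P = 8817/10000 ≈ 0.881700
step 4 [2y] bond c/2=9/400: DF=(1865477/2000000 − 9/400·(0.960100+0.917300+0.881700))/(1+9/400) = 1703/2000 ≈ 0.851500
step 5 [2.5y] bond c/2=1/200: DF=(1663201/2000000 − 1/200·(0.960100+0.917300+0.881700+0.851500))/(1+1/200) = 1619/2000 ≈ 0.809500
step 6 [3y] swap r/2=745/17322: DF=(1 − 745/17322·(0.960100+0.917300+0.881700+0.851500+0.809500))/(1+745/17322) = 1553/2000 ≈ 0.776500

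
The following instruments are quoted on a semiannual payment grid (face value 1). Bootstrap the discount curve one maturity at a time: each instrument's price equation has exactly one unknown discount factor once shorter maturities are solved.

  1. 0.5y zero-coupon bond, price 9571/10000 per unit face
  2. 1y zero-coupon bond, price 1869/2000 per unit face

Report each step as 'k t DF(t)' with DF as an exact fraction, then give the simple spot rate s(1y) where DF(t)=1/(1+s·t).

1 1/2 9571/10000
2 1 1869/2000
s(1y) = (1/(1869/2000) − 1)/(1) = 131/1869 ≈ 7.0091%

step 1 [0.5y] zero: DF = P = 9571/10000 ≈ 0.957100
step 2 [1y] zero: DF = P = 1869/2000 ≈ 0.934500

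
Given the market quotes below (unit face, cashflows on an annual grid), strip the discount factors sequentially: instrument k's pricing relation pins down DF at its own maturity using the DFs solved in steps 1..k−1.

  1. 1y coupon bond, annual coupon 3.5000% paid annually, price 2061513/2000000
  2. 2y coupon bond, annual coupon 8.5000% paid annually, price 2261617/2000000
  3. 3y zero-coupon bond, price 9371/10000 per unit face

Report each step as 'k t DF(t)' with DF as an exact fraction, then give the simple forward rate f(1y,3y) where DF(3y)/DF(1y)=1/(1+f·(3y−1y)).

step 1 [1y] bond c/1=7/200: DF=(2061513/2000000 − 7/200·(0))/(1+7/200) = 9959/10000 ≈ 0.995900
step 2 [2y] bond c/1=17/200: DF=(2261617/2000000 − 17/200·(0.995900))/(1+17/200) = 4821/5000 ≈ 0.964200
step 3 [3y] zero: DF = P = 9371/10000 ≈ 0.937100

1 1 9959/10000
2 2 4821/5000
3 3 9371/10000
f(1y,3y) = ((9959/10000)/(9371/10000) − 1)/(2) = 294/9371 ≈ 3.1373%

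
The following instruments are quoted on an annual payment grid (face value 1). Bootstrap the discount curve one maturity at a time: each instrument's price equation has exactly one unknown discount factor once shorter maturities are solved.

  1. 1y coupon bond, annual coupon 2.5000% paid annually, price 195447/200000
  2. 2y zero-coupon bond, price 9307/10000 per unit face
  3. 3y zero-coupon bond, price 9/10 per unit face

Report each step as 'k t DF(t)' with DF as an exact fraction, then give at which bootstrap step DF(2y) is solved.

1 1 4767/5000
2 2 9307/10000
3 3 9/10
DF(2y) is solved at step 2

step 1 [1y] bond c/1=1/40: DF=(195447/200000 − 1/40·(0))/(1+1/40) = 4767/5000 ≈ 0.953400
step 2 [2y] zero: DF = P = 9307/10000 ≈ 0.930700
step 3 [3y] zero: DF = P = 9/10 ≈ 0.900000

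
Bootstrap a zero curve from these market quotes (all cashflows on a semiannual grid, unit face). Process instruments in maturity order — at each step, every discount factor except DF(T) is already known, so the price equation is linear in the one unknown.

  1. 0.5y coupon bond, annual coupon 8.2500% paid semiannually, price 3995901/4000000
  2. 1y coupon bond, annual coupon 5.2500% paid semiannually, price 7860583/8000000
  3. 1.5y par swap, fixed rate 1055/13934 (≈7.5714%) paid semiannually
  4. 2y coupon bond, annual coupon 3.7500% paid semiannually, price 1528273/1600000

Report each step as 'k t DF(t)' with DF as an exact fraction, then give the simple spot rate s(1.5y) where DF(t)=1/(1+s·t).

step 1 [0.5y] bond c/2=33/800: DF=(3995901/4000000 − 33/800·(0))/(1+33/800) = 4797/5000 ≈ 0.959400
step 2 [1y] bond c/2=21/800: DF=(7860583/8000000 − 21/800·(0.959400))/(1+21/800) = 9329/10000 ≈ 0.932900
step 3 [1.5y] swap r/2=1055/27868: DF=(1 − 1055/27868·(0.959400+0.932900))/(1+1055/27868) = 1789/2000 ≈ 0.894500
step 4 [2y] bond c/2=3/160: DF=(1528273/1600000 − 3/160·(0.959400+0.932900+0.894500))/(1+3/160) = 8863/10000 ≈ 0.886300

1 1/2 4797/5000
2 1 9329/10000
3 3/2 1789/2000
4 2 8863/10000
s(1.5y) = (1/(1789/2000) − 1)/(3/2) = 422/5367 ≈ 7.8629%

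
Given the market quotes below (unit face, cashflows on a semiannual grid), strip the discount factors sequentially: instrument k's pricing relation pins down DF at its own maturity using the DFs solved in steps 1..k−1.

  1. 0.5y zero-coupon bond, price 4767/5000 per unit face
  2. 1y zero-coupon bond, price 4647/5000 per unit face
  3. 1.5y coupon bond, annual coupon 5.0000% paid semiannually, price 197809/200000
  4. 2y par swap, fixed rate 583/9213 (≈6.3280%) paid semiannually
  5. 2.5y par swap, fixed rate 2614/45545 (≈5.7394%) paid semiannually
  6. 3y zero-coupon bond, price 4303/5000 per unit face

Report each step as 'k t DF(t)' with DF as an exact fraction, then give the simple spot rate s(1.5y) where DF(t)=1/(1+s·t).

step 1 [0.5y] zero: DF = P = 4767/5000 ≈ 0.953400
step 2 [1y] zero: DF = P = 4647/5000 ≈ 0.929400
step 3 [1.5y] bond c/2=1/40: DF=(197809/200000 − 1/40·(0.953400+0.929400))/(1+1/40) = 919/1000 ≈ 0.919000
step 4 [2y] swap r/2=583/18426: DF=(1 − 583/18426·(0.953400+0.929400+0.919000))/(1+583/18426) = 4417/5000 ≈ 0.883400
step 5 [2.5y] swap r/2=1307/45545: DF=(1 − 1307/45545·(0.953400+0.929400+0.919000+0.883400))/(1+1307/45545) = 8693/10000 ≈ 0.869300
step 6 [3y] zero: DF = P = 4303/5000 ≈ 0.860600

1 1/2 4767/5000
2 1 4647/5000
3 3/2 919/1000
4 2 4417/5000
5 5/2 8693/10000
6 3 4303/5000
s(1.5y) = (1/(919/1000) − 1)/(3/2) = 54/919 ≈ 5.8760%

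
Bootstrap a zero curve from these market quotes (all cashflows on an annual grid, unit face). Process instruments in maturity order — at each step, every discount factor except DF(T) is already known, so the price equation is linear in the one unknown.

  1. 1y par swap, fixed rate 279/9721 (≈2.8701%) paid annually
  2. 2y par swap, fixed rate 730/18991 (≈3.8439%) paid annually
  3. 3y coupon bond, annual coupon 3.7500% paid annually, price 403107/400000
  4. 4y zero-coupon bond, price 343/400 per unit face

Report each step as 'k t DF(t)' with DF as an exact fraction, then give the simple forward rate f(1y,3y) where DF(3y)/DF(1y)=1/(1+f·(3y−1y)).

1 1 9721/10000
2 2 927/1000
3 3 9027/10000
4 4 343/400
f(1y,3y) = ((9721/10000)/(9027/10000) − 1)/(2) = 347/9027 ≈ 3.8440%

step 1 [1y] swap r/1=279/9721: DF=(1 − 279/9721·(0))/(1+279/9721) = 9721/10000 ≈ 0.972100
step 2 [2y] swap r/1=730/18991: DF=(1 − 730/18991·(0.972100))/(1+730/18991) = 927/1000 ≈ 0.927000
step 3 [3y] bond c/1=3/80: DF=(403107/400000 − 3/80·(0.972100+0.927000))/(1+3/80) = 9027/10000 ≈ 0.902700
step 4 [4y] zero: DF = P = 343/400 ≈ 0.857500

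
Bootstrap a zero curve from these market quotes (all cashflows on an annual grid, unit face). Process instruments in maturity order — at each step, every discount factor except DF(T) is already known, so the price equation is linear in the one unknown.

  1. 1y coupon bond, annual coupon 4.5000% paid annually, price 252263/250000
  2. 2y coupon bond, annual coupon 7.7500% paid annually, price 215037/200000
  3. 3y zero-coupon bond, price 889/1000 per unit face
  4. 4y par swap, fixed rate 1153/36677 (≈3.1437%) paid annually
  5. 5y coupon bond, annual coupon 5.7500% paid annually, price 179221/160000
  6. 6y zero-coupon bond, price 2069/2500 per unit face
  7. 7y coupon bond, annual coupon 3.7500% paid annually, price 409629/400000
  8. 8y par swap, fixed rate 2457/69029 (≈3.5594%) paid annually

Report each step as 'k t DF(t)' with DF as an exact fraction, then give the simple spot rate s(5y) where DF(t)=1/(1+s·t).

1 1 1207/1250
2 2 2321/2500
3 3 889/1000
4 4 8847/10000
5 5 4299/5000
6 6 2069/2500
7 7 1587/2000
8 8 7543/10000
s(5y) = (1/(4299/5000) − 1)/(5) = 701/21495 ≈ 3.2612%

step 1 [1y] bond c/1=9/200: DF=(252263/250000 − 9/200·(0))/(1+9/200) = 1207/1250 ≈ 0.965600
step 2 [2y] bond c/1=31/400: DF=(215037/200000 − 31/400·(0.965600))/(1+31/400) = 2321/2500 ≈ 0.928400
step 3 [3y] zero: DF = P = 889/1000 ≈ 0.889000
step 4 [4y] swap r/1=1153/36677: DF=(1 − 1153/36677·(0.965600+0.928400+0.889000))/(1+1153/36677) = 8847/10000 ≈ 0.884700
step 5 [5y] bond c/1=23/400: DF=(179221/160000 − 23/400·(0.965600+0.928400+0.889000+0.884700))/(1+23/400) = 4299/5000 ≈ 0.859800
step 6 [6y] zero: DF = P = 2069/2500 ≈ 0.827600
step 7 [7y] bond c/1=3/80: DF=(409629/400000 − 3/80·(0.965600+0.928400+0.889000+0.884700+0.859800+0.827600))/(1+3/80) = 1587/2000 ≈ 0.793500
step 8 [8y] swap r/1=2457/69029: DF=(1 − 2457/69029·(0.965600+0.928400+0.889000+0.884700+0.859800+0.827600+0.793500))/(1+2457/69029) = 7543/10000 ≈ 0.754300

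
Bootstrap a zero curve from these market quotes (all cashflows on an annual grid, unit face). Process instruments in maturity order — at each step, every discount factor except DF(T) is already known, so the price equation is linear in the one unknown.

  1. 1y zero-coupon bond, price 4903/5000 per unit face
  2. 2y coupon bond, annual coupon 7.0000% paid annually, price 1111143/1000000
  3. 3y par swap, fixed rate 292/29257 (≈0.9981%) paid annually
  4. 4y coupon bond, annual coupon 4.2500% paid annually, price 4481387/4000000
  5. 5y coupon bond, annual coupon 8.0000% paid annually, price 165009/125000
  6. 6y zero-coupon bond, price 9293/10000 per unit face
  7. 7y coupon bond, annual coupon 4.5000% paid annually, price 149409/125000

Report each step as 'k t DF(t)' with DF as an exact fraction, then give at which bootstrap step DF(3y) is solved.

1 1 4903/5000
2 2 9743/10000
3 3 2427/2500
4 4 4777/5000
5 5 2337/2500
6 6 9293/10000
7 7 2241/2500
DF(3y) is solved at step 3

step 1 [1y] zero: DF = P = 4903/5000 ≈ 0.980600
step 2 [2y] bond c/1=7/100: DF=(1111143/1000000 − 7/100·(0.980600))/(1+7/100) = 9743/10000 ≈ 0.974300
step 3 [3y] swap r/1=292/29257: DF=(1 − 292/29257·(0.980600+0.974300))/(1+292/29257) = 2427/2500 ≈ 0.970800
step 4 [4y] bond c/1=17/400: DF=(4481387/4000000 − 17/400·(0.980600+0.974300+0.970800))/(1+17/400) = 4777/5000 ≈ 0.955400
step 5 [5y] bond c/1=2/25: DF=(165009/125000 − 2/25·(0.980600+0.974300+0.970800+0.955400))/(1+2/25) = 2337/2500 ≈ 0.934800
step 6 [6y] zero: DF = P = 9293/10000 ≈ 0.929300
step 7 [7y] bond c/1=9/200: DF=(149409/125000 − 9/200·(0.980600+0.974300+0.970800+0.955400+0.934800+0.929300))/(1+9/200) = 2241/2500 ≈ 0.896400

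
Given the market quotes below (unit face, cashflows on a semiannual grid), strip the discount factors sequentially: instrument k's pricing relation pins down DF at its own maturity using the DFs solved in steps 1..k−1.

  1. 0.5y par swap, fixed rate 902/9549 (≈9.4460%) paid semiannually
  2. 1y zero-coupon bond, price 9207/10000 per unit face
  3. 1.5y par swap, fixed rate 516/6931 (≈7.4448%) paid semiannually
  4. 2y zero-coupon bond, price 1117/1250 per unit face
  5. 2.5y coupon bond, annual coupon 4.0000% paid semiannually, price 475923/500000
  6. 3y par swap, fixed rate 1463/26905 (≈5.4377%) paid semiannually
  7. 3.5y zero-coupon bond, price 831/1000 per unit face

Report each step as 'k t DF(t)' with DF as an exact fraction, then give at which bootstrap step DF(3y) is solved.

1 1/2 9549/10000
2 1 9207/10000
3 3/2 1121/1250
4 2 1117/1250
5 5/2 8613/10000
6 3 8537/10000
7 7/2 831/1000
DF(3y) is solved at step 6

step 1 [0.5y] swap r/2=451/9549: DF=(1 − 451/9549·(0))/(1+451/9549) = 9549/10000 ≈ 0.954900
step 2 [1y] zero: DF = P = 9207/10000 ≈ 0.920700
step 3 [1.5y] swap r/2=258/6931: DF=(1 − 258/6931·(0.954900+0.920700))/(1+258/6931) = 1121/1250 ≈ 0.896800
step 4 [2y] zero: DF = P = 1117/1250 ≈ 0.893600
step 5 [2.5y] bond c/2=1/50: DF=(475923/500000 − 1/50·(0.954900+0.920700+0.896800+0.893600))/(1+1/50) = 8613/10000 ≈ 0.861300
step 6 [3y] swap r/2=1463/53810: DF=(1 − 1463/53810·(0.954900+0.920700+0.896800+0.893600+0.861300))/(1+1463/53810) = 8537/10000 ≈ 0.853700
step 7 [3.5y] zero: DF = P = 831/1000 ≈ 0.831000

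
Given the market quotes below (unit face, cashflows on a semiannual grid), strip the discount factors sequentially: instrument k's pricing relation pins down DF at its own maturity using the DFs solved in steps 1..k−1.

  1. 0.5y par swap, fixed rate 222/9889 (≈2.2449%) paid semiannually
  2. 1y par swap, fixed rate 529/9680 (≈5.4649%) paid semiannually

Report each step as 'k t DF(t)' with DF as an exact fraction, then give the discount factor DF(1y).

step 1 [0.5y] swap r/2=111/9889: DF=(1 − 111/9889·(0))/(1+111/9889) = 9889/10000 ≈ 0.988900
step 2 [1y] swap r/2=529/19360: DF=(1 − 529/19360·(0.988900))/(1+529/19360) = 9471/10000 ≈ 0.947100

1 1/2 9889/10000
2 1 9471/10000
DF(1y) = 9471/10000 ≈ 0.947100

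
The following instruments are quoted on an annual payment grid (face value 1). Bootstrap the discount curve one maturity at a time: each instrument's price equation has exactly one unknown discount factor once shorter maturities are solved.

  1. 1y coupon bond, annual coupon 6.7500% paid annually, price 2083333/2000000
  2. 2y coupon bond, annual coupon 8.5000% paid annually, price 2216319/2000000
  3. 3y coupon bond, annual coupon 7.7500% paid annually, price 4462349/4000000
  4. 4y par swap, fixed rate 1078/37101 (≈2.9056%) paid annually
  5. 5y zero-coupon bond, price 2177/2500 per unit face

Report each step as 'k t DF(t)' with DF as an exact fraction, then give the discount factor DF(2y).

1 1 4879/5000
2 2 9449/10000
3 3 2243/2500
4 4 4461/5000
5 5 2177/2500
DF(2y) = 9449/10000 ≈ 0.944900

step 1 [1y] bond c/1=27/400: DF=(2083333/2000000 − 27/400·(0))/(1+27/400) = 4879/5000 ≈ 0.975800
step 2 [2y] bond c/1=17/200: DF=(2216319/2000000 − 17/200·(0.975800))/(1+17/200) = 9449/10000 ≈ 0.944900
step 3 [3y] bond c/1=31/400: DF=(4462349/4000000 − 31/400·(0.975800+0.944900))/(1+31/400) = 2243/2500 ≈ 0.897200
step 4 [4y] swap r/1=1078/37101: DF=(1 − 1078/37101·(0.975800+0.944900+0.897200))/(1+1078/37101) = 4461/5000 ≈ 0.892200
step 5 [5y] zero: DF = P = 2177/2500 ≈ 0.870800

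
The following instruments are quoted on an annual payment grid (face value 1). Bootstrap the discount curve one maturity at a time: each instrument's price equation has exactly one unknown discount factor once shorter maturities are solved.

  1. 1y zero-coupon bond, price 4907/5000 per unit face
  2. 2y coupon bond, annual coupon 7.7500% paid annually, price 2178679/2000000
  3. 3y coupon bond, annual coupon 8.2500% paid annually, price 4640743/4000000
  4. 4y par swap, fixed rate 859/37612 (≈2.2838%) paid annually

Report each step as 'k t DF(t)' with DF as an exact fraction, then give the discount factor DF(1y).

1 1 4907/5000
2 2 2351/2500
3 3 9253/10000
4 4 9141/10000
DF(1y) = 4907/5000 ≈ 0.981400

step 1 [1y] zero: DF = P = 4907/5000 ≈ 0.981400
step 2 [2y] bond c/1=31/400: DF=(2178679/2000000 − 31/400·(0.981400))/(1+31/400) = 2351/2500 ≈ 0.940400
step 3 [3y] bond c/1=33/400: DF=(4640743/4000000 − 33/400·(0.981400+0.940400))/(1+33/400) = 9253/10000 ≈ 0.925300
step 4 [4y] swap r/1=859/37612: DF=(1 − 859/37612·(0.981400+0.940400+0.925300))/(1+859/37612) = 9141/10000 ≈ 0.914100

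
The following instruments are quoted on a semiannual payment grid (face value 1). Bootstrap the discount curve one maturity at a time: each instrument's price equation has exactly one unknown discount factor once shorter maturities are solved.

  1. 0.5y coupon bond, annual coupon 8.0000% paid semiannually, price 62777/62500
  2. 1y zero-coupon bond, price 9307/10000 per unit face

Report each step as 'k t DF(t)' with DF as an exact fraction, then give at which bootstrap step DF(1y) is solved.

1 1/2 4829/5000
2 1 9307/10000
DF(1y) is solved at step 2

step 1 [0.5y] bond c/2=1/25: DF=(62777/62500 − 1/25·(0))/(1+1/25) = 4829/5000 ≈ 0.965800
step 2 [1y] zero: DF = P = 9307/10000 ≈ 0.930700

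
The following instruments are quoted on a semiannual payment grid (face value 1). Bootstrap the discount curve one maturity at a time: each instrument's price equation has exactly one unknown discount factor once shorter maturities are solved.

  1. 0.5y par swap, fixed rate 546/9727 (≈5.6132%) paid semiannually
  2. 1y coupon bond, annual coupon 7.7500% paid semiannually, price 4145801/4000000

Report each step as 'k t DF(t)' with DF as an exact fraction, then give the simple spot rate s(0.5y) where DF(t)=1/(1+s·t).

step 1 [0.5y] swap r/2=273/9727: DF=(1 − 273/9727·(0))/(1+273/9727) = 9727/10000 ≈ 0.972700
step 2 [1y] bond c/2=31/800: DF=(4145801/4000000 − 31/800·(0.972700))/(1+31/800) = 1923/2000 ≈ 0.961500

1 1/2 9727/10000
2 1 1923/2000
s(0.5y) = (1/(9727/10000) − 1)/(1/2) = 546/9727 ≈ 5.6132%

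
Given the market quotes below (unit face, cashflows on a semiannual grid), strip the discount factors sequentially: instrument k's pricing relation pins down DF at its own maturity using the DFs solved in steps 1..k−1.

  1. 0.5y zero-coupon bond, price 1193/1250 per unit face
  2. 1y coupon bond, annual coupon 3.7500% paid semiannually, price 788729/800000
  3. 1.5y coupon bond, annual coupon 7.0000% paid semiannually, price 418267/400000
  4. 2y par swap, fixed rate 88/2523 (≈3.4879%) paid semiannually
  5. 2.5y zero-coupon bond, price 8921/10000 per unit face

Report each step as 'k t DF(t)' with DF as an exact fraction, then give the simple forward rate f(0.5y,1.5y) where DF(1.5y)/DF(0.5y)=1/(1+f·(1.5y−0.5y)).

step 1 [0.5y] zero: DF = P = 1193/1250 ≈ 0.954400
step 2 [1y] bond c/2=3/160: DF=(788729/800000 − 3/160·(0.954400))/(1+3/160) = 4751/5000 ≈ 0.950200
step 3 [1.5y] bond c/2=7/200: DF=(418267/400000 − 7/200·(0.954400+0.950200))/(1+7/200) = 9459/10000 ≈ 0.945900
step 4 [2y] swap r/2=44/2523: DF=(1 − 44/2523·(0.954400+0.950200+0.945900))/(1+44/2523) = 467/500 ≈ 0.934000
step 5 [2.5y] zero: DF = P = 8921/10000 ≈ 0.892100

1 1/2 1193/1250
2 1 4751/5000
3 3/2 9459/10000
4 2 467/500
5 5/2 8921/10000
f(0.5y,1.5y) = ((1193/1250)/(9459/10000) − 1)/(1) = 85/9459 ≈ 0.8986%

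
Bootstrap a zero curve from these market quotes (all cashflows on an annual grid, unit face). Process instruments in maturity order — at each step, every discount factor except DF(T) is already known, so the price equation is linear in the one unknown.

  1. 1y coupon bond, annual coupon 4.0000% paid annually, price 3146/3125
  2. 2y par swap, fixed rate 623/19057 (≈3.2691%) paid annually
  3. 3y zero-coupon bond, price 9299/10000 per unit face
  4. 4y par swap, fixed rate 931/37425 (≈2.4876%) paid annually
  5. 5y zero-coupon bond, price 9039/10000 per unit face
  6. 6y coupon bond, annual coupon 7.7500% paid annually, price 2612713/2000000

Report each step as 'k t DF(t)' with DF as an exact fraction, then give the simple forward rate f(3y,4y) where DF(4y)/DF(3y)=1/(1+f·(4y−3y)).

step 1 [1y] bond c/1=1/25: DF=(3146/3125 − 1/25·(0))/(1+1/25) = 121/125 ≈ 0.968000
step 2 [2y] swap r/1=623/19057: DF=(1 − 623/19057·(0.968000))/(1+623/19057) = 9377/10000 ≈ 0.937700
step 3 [3y] zero: DF = P = 9299/10000 ≈ 0.929900
step 4 [4y] swap r/1=931/37425: DF=(1 − 931/37425·(0.968000+0.937700+0.929900))/(1+931/37425) = 9069/10000 ≈ 0.906900
step 5 [5y] zero: DF = P = 9039/10000 ≈ 0.903900
step 6 [6y] bond c/1=31/400: DF=(2612713/2000000 − 31/400·(0.968000+0.937700+0.929900+0.906900+0.903900))/(1+31/400) = 4391/5000 ≈ 0.878200

1 1 121/125
2 2 9377/10000
3 3 9299/10000
4 4 9069/10000
5 5 9039/10000
6 6 4391/5000
f(3y,4y) = ((9299/10000)/(9069/10000) − 1)/(1) = 230/9069 ≈ 2.5361%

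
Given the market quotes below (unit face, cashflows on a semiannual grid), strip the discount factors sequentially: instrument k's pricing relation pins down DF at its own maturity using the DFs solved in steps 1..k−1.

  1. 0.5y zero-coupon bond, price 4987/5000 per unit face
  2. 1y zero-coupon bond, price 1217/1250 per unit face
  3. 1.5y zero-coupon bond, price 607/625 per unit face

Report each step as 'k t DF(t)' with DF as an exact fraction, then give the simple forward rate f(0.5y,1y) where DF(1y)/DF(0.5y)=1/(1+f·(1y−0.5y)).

1 1/2 4987/5000
2 1 1217/1250
3 3/2 607/625
f(0.5y,1y) = ((4987/5000)/(1217/1250) − 1)/(1/2) = 119/2434 ≈ 4.8891%

step 1 [0.5y] zero: DF = P = 4987/5000 ≈ 0.997400
step 2 [1y] zero: DF = P = 1217/1250 ≈ 0.973600
step 3 [1.5y] zero: DF = P = 607/625 ≈ 0.971200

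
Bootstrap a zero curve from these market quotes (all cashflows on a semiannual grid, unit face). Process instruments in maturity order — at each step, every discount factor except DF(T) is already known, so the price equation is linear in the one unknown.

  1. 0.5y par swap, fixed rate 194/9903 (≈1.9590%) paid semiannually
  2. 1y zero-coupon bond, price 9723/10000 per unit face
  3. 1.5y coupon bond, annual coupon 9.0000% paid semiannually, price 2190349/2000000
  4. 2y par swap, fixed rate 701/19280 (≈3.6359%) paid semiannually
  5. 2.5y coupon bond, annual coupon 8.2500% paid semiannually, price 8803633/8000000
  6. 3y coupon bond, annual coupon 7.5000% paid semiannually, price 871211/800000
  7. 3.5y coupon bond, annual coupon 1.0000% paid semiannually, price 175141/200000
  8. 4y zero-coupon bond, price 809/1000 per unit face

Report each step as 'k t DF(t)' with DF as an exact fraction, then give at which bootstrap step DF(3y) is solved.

1 1/2 9903/10000
2 1 9723/10000
3 3/2 1927/2000
4 2 9299/10000
5 5/2 9041/10000
6 3 1097/1250
7 7/2 8433/10000
8 4 809/1000
DF(3y) is solved at step 6

step 1 [0.5y] swap r/2=97/9903: DF=(1 − 97/9903·(0))/(1+97/9903) = 9903/10000 ≈ 0.990300
step 2 [1y] zero: DF = P = 9723/10000 ≈ 0.972300
step 3 [1.5y] bond c/2=9/200: DF=(2190349/2000000 − 9/200·(0.990300+0.972300))/(1+9/200) = 1927/2000 ≈ 0.963500
step 4 [2y] swap r/2=701/38560: DF=(1 − 701/38560·(0.990300+0.972300+0.963500))/(1+701/38560) = 9299/10000 ≈ 0.929900
step 5 [2.5y] bond c/2=33/800: DF=(8803633/8000000 − 33/800·(0.990300+0.972300+0.963500+0.929900))/(1+33/800) = 9041/10000 ≈ 0.904100
step 6 [3y] bond c/2=3/80: DF=(871211/800000 − 3/80·(0.990300+0.972300+0.963500+0.929900+0.904100))/(1+3/80) = 1097/1250 ≈ 0.877600
step 7 [3.5y] bond c/2=1/200: DF=(175141/200000 − 1/200·(0.990300+0.972300+0.963500+0.929900+0.904100+0.877600))/(1+1/200) = 8433/10000 ≈ 0.843300
step 8 [4y] zero: DF = P = 809/1000 ≈ 0.809000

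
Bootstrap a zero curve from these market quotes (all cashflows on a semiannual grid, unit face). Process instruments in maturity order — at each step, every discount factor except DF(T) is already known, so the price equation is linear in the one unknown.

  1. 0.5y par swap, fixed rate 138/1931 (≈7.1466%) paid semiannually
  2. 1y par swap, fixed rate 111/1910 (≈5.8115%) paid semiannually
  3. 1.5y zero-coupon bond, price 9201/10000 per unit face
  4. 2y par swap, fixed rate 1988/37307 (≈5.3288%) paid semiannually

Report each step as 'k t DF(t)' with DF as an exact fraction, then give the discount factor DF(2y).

1 1/2 1931/2000
2 1 1889/2000
3 3/2 9201/10000
4 2 4503/5000
DF(2y) = 4503/5000 ≈ 0.900600

step 1 [0.5y] swap r/2=69/1931: DF=(1 − 69/1931·(0))/(1+69/1931) = 1931/2000 ≈ 0.965500
step 2 [1y] swap r/2=111/3820: DF=(1 − 111/3820·(0.965500))/(1+111/3820) = 1889/2000 ≈ 0.944500
step 3 [1.5y] zero: DF = P = 9201/10000 ≈ 0.920100
step 4 [2y] swap r/2=994/37307: DF=(1 − 994/37307·(0.965500+0.944500+0.920100))/(1+994/37307) = 4503/5000 ≈ 0.900600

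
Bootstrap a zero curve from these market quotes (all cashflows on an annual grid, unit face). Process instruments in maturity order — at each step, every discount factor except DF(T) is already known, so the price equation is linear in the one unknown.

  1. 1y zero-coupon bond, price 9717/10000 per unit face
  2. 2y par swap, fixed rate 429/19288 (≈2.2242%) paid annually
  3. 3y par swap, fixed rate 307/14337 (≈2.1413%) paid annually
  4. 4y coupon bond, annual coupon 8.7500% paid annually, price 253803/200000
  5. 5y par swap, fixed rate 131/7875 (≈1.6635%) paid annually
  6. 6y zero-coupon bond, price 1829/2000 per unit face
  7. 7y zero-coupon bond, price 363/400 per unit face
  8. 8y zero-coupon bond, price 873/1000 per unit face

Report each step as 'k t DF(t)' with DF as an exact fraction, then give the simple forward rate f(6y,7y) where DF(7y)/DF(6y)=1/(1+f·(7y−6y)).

step 1 [1y] zero: DF = P = 9717/10000 ≈ 0.971700
step 2 [2y] swap r/1=429/19288: DF=(1 − 429/19288·(0.971700))/(1+429/19288) = 9571/10000 ≈ 0.957100
step 3 [3y] swap r/1=307/14337: DF=(1 − 307/14337·(0.971700+0.957100))/(1+307/14337) = 4693/5000 ≈ 0.938600
step 4 [4y] bond c/1=7/80: DF=(253803/200000 − 7/80·(0.971700+0.957100+0.938600))/(1+7/80) = 4681/5000 ≈ 0.936200
step 5 [5y] swap r/1=131/7875: DF=(1 − 131/7875·(0.971700+0.957100+0.938600+0.936200))/(1+131/7875) = 4607/5000 ≈ 0.921400
step 6 [6y] zero: DF = P = 1829/2000 ≈ 0.914500
step 7 [7y] zero: DF = P = 363/400 ≈ 0.907500
step 8 [8y] zero: DF = P = 873/1000 ≈ 0.873000

1 1 9717/10000
2 2 9571/10000
3 3 4693/5000
4 4 4681/5000
5 5 4607/5000
6 6 1829/2000
7 7 363/400
8 8 873/1000
f(6y,7y) = ((1829/2000)/(363/400) − 1)/(1) = 14/1815 ≈ 0.7713%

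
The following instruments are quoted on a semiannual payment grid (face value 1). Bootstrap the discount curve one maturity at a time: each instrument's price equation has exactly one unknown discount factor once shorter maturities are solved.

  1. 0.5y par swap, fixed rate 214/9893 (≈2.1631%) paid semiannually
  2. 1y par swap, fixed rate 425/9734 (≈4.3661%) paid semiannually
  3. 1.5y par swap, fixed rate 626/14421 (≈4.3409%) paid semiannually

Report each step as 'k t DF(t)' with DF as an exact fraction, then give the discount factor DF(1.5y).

step 1 [0.5y] swap r/2=107/9893: DF=(1 − 107/9893·(0))/(1+107/9893) = 9893/10000 ≈ 0.989300
step 2 [1y] swap r/2=425/19468: DF=(1 − 425/19468·(0.989300))/(1+425/19468) = 383/400 ≈ 0.957500
step 3 [1.5y] swap r/2=313/14421: DF=(1 − 313/14421·(0.989300+0.957500))/(1+313/14421) = 4687/5000 ≈ 0.937400

1 1/2 9893/10000
2 1 383/400
3 3/2 4687/5000
DF(1.5y) = 4687/5000 ≈ 0.937400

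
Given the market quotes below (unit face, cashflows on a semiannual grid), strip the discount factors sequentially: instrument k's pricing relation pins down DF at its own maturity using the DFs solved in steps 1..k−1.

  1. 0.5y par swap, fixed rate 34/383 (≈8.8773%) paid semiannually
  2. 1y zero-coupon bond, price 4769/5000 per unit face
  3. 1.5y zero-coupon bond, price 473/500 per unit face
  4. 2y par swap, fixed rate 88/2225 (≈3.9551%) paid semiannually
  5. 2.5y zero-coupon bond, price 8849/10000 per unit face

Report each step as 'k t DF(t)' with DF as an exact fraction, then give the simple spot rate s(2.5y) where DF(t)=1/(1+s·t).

step 1 [0.5y] swap r/2=17/383: DF=(1 − 17/383·(0))/(1+17/383) = 383/400 ≈ 0.957500
step 2 [1y] zero: DF = P = 4769/5000 ≈ 0.953800
step 3 [1.5y] zero: DF = P = 473/500 ≈ 0.946000
step 4 [2y] swap r/2=44/2225: DF=(1 − 44/2225·(0.957500+0.953800+0.946000))/(1+44/2225) = 2313/2500 ≈ 0.925200
step 5 [2.5y] zero: DF = P = 8849/10000 ≈ 0.884900

1 1/2 383/400
2 1 4769/5000
3 3/2 473/500
4 2 2313/2500
5 5/2 8849/10000
s(2.5y) = (1/(8849/10000) − 1)/(5/2) = 2302/44245 ≈ 5.2028%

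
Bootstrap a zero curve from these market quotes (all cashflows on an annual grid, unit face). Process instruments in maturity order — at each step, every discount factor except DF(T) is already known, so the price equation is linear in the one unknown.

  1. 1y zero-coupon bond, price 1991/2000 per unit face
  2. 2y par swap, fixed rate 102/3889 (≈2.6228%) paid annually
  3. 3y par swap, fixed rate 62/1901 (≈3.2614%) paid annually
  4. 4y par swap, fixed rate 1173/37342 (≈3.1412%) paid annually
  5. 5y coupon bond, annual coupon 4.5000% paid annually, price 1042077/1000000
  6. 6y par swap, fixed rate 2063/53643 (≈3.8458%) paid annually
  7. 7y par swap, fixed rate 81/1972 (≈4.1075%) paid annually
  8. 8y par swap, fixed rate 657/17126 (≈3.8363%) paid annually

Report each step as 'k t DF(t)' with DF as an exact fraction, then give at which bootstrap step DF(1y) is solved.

step 1 [1y] zero: DF = P = 1991/2000 ≈ 0.995500
step 2 [2y] swap r/1=102/3889: DF=(1 − 102/3889·(0.995500))/(1+102/3889) = 949/1000 ≈ 0.949000
step 3 [3y] swap r/1=62/1901: DF=(1 − 62/1901·(0.995500+0.949000))/(1+62/1901) = 907/1000 ≈ 0.907000
step 4 [4y] swap r/1=1173/37342: DF=(1 − 1173/37342·(0.995500+0.949000+0.907000))/(1+1173/37342) = 8827/10000 ≈ 0.882700
step 5 [5y] bond c/1=9/200: DF=(1042077/1000000 − 9/200·(0.995500+0.949000+0.907000+0.882700))/(1+9/200) = 2091/2500 ≈ 0.836400
step 6 [6y] swap r/1=2063/53643: DF=(1 − 2063/53643·(0.995500+0.949000+0.907000+0.882700+0.836400))/(1+2063/53643) = 7937/10000 ≈ 0.793700
step 7 [7y] swap r/1=81/1972: DF=(1 − 81/1972·(0.995500+0.949000+0.907000+0.882700+0.836400+0.793700))/(1+81/1972) = 7489/10000 ≈ 0.748900
step 8 [8y] swap r/1=657/17126: DF=(1 − 657/17126·(0.995500+0.949000+0.907000+0.882700+0.836400+0.793700+0.748900))/(1+657/17126) = 1843/2500 ≈ 0.737200

1 1 1991/2000
2 2 949/1000
3 3 907/1000
4 4 8827/10000
5 5 2091/2500
6 6 7937/10000
7 7 7489/10000
8 8 1843/2500
DF(1y) is solved at step 1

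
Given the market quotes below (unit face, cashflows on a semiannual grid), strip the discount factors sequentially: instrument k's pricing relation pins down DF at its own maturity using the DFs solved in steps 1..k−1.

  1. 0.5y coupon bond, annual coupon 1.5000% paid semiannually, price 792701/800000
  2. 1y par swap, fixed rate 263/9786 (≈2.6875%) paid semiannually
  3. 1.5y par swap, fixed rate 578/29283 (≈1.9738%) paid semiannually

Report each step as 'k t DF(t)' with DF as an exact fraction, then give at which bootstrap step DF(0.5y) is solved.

1 1/2 1967/2000
2 1 9737/10000
3 3/2 9711/10000
DF(0.5y) is solved at step 1

step 1 [0.5y] bond c/2=3/400: DF=(792701/800000 − 3/400·(0))/(1+3/400) = 1967/2000 ≈ 0.983500
step 2 [1y] swap r/2=263/19572: DF=(1 − 263/19572·(0.983500))/(1+263/19572) = 9737/10000 ≈ 0.973700
step 3 [1.5y] swap r/2=289/29283: DF=(1 − 289/29283·(0.983500+0.973700))/(1+289/29283) = 9711/10000 ≈ 0.971100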